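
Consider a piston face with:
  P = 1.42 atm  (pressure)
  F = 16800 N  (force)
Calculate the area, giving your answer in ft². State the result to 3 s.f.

1.26 ft²

Rearranging P = F/A for A: A = F/P.
P = 1.42 atm = 1.439×10^5 Pa; F = 16800 N.
A = 0.1168 m²
0.1168 m² × (1 ft² / 0.09290 m²) = 1.257 ft²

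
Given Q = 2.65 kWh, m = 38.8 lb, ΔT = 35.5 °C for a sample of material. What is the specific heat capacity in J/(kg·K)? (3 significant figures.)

Rearranging Q = m·c·ΔT for c: c = Q/(m·ΔT).
Q = 2.65 kWh = 9.540×10^6 J; m = 38.8 lb = 17.60 kg; ΔT = 35.5 °C = 35.50 K.
c = 15269 J/(kg·K)

15300 J/(kg·K)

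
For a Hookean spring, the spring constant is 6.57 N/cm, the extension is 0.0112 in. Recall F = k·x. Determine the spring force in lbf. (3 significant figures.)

From Hooke's law: F = kx.
k = 6.57 N/cm = 657.0 N/m; x = 0.0112 in = 2.845×10^-4 m.
F = 0.1869 N
0.1869 N × (1 lbf / 4.448 N) = 0.04202 lbf

0.0420 lbf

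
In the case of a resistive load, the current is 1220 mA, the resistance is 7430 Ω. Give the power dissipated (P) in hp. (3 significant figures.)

P is given directly by: P = I²R.
I = 1220 mA = 1.220 A; R = 7430 Ω.
P = 11059 W
11059 W × (1 hp / 745.7 W) = 14.83 hp

14.8 hp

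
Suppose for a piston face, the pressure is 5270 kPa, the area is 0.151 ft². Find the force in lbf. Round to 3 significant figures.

Solving P = F/A for F: F = P·A.
P = 5270 kPa = 5.270×10^6 Pa; A = 0.151 ft² = 0.01403 m².
F = 73929 N
73929 N × (1 lbf / 4.448 N) = 16620 lbf

16600 lbf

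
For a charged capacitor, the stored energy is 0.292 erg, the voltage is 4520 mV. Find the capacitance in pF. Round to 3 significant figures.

2860 pF

Solving E = ½C·V² for C: C = 2E/V².
E = 0.292 erg = 2.920×10^-8 J; V = 4520 mV = 4.520 V.
C = 2.858×10^-9 F
2.858×10^-9 F × (1 pF / 1.000×10^-12 F) = 2858 pF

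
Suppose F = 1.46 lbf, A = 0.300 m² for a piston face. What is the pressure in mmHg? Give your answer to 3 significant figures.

Directly: P = F/A.
F = 1.46 lbf = 6.494 N; A = 0.300 m².
P = 21.65 Pa
21.65 Pa × (1 mmHg / 133.3 Pa) = 0.1624 mmHg

0.162 mmHg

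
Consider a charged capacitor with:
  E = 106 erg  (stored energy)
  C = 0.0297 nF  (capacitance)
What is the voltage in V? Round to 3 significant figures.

845 V

Solving E = ½C·V² for V: V = √(2E/C).
E = 106 erg = 1.060×10^-5 J; C = 0.0297 nF = 2.970×10^-11 F.
V = 844.9 V  (the unit combination reduces to kg·m²/(A·s³) = V)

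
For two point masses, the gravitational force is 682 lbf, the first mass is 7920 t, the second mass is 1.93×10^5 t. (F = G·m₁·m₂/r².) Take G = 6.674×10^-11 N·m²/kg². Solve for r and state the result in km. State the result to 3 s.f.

From Newton's law of gravitation: r = √(G·m₁m₂/F).
F = 682 lbf = 3034 N; m₁ = 7920 t = 7.920×10^6 kg; m₂ = 1.93×10^5 t = 1.930×10^8 kg; G = 6.674×10^-11 N·m²/kg².
r = 5.799 m
5.799 m × (1 km / 1000 m) = 0.005799 km

0.00580 km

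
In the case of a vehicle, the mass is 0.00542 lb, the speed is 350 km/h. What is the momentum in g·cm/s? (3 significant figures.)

Directly: p = mv.
m = 0.00542 lb = 0.002458 kg; v = 350 km/h = 97.22 m/s.
p = 0.2390 kg·m/s
0.2390 kg·m/s × (1 g·cm/s / 1.000×10^-5 kg·m/s) = 23902 g·cm/s

23900 g·cm/s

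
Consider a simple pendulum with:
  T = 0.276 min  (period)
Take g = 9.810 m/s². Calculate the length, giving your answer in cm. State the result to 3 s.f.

Rearranging T = 2π√(L/g) for L: L = g·(T/2π)².
T = 0.276 min = 16.56 s; g = 9.810 m/s².
L = 68.14 m
68.14 m × (1 cm / 0.01000 m) = 6814 cm

6810 cm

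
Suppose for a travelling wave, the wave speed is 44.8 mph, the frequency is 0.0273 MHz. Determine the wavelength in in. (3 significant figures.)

0.0289 in

Rearranging v = f·λ for λ: λ = v/f.
v = 44.8 mph = 20.03 m/s; f = 0.0273 MHz = 27300 Hz.
λ = 7.336×10^-4 m
7.336×10^-4 m × (1 in / 0.02540 m) = 0.02888 in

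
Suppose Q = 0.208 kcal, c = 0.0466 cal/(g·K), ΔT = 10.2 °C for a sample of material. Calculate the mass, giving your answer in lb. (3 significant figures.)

0.965 lb

Solving Q = m·c·ΔT for m: m = Q/(c·ΔT).
Q = 0.208 kcal = 870.3 J; c = 0.0466 cal/(g·K) = 195.0 J/(kg·K); ΔT = 10.2 °C = 10.20 K.
m = 0.4376 kg
0.4376 kg × (1 lb / 0.4536 kg) = 0.9647 lb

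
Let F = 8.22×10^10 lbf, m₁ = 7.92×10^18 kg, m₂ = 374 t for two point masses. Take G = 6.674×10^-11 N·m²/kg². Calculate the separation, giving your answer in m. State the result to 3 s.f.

Rearranging F = G·m₁·m₂/r² for r: r = √(G·m₁m₂/F).
F = 8.22×10^10 lbf = 3.656×10^11 N; m₁ = 7.92×10^18 kg; m₂ = 374 t = 3.740×10^5 kg; G = 6.674×10^-11 N·m²/kg².
r = 23.25 m

23.3 m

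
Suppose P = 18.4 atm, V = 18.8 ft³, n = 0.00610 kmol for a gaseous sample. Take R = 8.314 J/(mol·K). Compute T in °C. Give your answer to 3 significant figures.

Rearranging PV = nRT for T: T = PV/(nR).
P = 18.4 atm = 1.864×10^6 Pa; V = 18.8 ft³ = 0.5324 m³; n = 0.00610 kmol = 6.100 mol; R = 8.314 J/(mol·K).
T = 19570 K
19570 K − 273.15 = 19297 °C

19300 °C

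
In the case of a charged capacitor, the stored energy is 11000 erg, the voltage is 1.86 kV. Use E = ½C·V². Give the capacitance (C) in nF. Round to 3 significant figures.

0.636 nF

Solving E = ½C·V² for C: C = 2E/V².
E = 11000 erg = 0.001100 J; V = 1.86 kV = 1860 V.
C = 6.359×10^-10 F
6.359×10^-10 F × (1 nF / 1.000×10^-9 F) = 0.6359 nF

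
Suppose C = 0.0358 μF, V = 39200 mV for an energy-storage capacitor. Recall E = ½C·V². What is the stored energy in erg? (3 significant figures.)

Directly: E = ½CV².
C = 0.0358 μF = 3.580×10^-8 F; V = 39200 mV = 39.20 V.
E = 2.751×10^-5 J
2.751×10^-5 J × (1 erg / 1.000×10^-7 J) = 275.1 erg

275 erg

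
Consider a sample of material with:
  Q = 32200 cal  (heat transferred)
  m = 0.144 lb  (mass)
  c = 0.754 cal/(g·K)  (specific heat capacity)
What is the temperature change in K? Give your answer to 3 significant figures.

Rearranging Q = m·c·ΔT for ΔT: ΔT = Q/(m·c).
Q = 32200 cal = 1.347×10^5 J; m = 0.144 lb = 0.06532 kg; c = 0.754 cal/(g·K) = 3155 J/(kg·K).
ΔT = 653.8 K

654 K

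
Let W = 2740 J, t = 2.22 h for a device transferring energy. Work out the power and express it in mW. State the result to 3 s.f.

Directly: P = W/t.
W = 2740 J; t = 2.22 h = 7992 s.
P = 0.3428 W  (the unit combination reduces to kg·m²/s³ = W)
0.3428 W × (1 mW / 0.001000 W) = 342.8 mW

343 mW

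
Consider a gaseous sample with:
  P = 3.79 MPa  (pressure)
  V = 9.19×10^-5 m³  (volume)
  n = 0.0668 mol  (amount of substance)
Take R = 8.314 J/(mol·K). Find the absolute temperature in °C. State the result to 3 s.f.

354 °C

From the ideal-gas law: T = PV/(nR).
P = 3.79 MPa = 3.790×10^6 Pa; V = 9.19×10^-5 m³; n = 0.0668 mol; R = 8.314 J/(mol·K).
T = 627.1 K
627.1 K − 273.15 = 354.0 °C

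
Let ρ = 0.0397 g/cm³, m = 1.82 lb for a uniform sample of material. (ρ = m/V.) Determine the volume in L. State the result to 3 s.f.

20.8 L

Solving ρ = m/V for V: V = m/ρ.
ρ = 0.0397 g/cm³ = 39.70 kg/m³; m = 1.82 lb = 0.8255 kg.
V = 0.02079 m³
0.02079 m³ × (1 L / 0.001000 m³) = 20.79 L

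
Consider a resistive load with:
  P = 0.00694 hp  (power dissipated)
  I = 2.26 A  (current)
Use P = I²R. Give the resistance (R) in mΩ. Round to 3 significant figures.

Solving P = I²R for R: R = P/I².
P = 0.00694 hp = 5.175 W; I = 2.26 A.
R = 1.013 Ω
1.013 Ω × (1 mΩ / 0.001000 Ω) = 1013 mΩ

1010 mΩ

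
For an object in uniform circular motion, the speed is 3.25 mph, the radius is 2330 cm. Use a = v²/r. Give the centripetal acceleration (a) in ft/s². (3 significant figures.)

a is given directly by: a = v²/r.
v = 3.25 mph = 1.453 m/s; r = 2330 cm = 23.30 m.
a = 0.09059 m/s²
0.09059 m/s² × (1 ft/s² / 0.3048 m/s²) = 0.2972 ft/s²

0.297 ft/s²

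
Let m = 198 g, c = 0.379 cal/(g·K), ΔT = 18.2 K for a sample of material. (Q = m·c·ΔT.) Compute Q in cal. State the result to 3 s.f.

1370 cal

Q is given directly by: Q = mcΔT.
m = 198 g = 0.1980 kg; c = 0.379 cal/(g·K) = 1586 J/(kg·K); ΔT = 18.2 K.
Q = 5714 J
5714 J × (1 cal / 4.184 J) = 1366 cal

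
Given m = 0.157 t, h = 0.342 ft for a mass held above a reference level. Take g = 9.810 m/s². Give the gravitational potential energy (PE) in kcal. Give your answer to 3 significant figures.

0.0384 kcal

PE is given directly by: PE = mgh.
m = 0.157 t = 157.0 kg; h = 0.342 ft = 0.1042 m; g = 9.810 m/s².
PE = 160.5 J  (the unit combination reduces to kg·m²/s² = J)
160.5 J × (1 kcal / 4184 J) = 0.03837 kcal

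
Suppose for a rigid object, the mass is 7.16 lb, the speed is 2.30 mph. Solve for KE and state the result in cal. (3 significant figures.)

Directly: KE = ½mv².
m = 7.16 lb = 3.248 kg; v = 2.30 mph = 1.028 m/s.
KE = 1.717 J  (the unit combination reduces to kg·m²/s² = J)
1.717 J × (1 cal / 4.184 J) = 0.4103 cal

0.410 cal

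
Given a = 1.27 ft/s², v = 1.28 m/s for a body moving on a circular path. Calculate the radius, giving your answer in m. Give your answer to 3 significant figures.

Rearranging a = v²/r for r: r = v²/a.
a = 1.27 ft/s² = 0.3871 m/s²; v = 1.28 m/s.
r = 4.233 m

4.23 m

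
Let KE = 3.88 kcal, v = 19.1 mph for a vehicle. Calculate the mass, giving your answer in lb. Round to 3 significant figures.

982 lb

Rearranging: m = 2·KE/v².
KE = 3.88 kcal = 16234 J; v = 19.1 mph = 8.538 m/s.
m = 445.3 kg
445.3 kg × (1 lb / 0.4536 kg) = 981.8 lb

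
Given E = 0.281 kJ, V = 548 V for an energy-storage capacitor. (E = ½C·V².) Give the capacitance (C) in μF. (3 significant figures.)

Rearranging: C = 2E/V².
E = 0.281 kJ = 281.0 J; V = 548 V.
C = 0.001871 F
0.001871 F × (1 μF / 1.000×10^-6 F) = 1871 μF

1870 μF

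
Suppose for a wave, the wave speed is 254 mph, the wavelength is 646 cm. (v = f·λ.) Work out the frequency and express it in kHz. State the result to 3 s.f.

Rearranging: f = v/λ.
v = 254 mph = 113.5 m/s; λ = 646 cm = 6.460 m.
f = 17.58 Hz
17.58 Hz × (1 kHz / 1000 Hz) = 0.01758 kHz

0.0176 kHz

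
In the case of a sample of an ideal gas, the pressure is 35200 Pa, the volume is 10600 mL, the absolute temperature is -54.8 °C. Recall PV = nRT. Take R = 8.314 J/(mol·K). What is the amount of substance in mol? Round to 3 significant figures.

0.206 mol

Rearranging PV = nRT for n: n = PV/(RT).
P = 35200 Pa; V = 10600 mL = 0.01060 m³; T = -54.8 °C = 218.3 K; R = 8.314 J/(mol·K).
n = 0.2055 mol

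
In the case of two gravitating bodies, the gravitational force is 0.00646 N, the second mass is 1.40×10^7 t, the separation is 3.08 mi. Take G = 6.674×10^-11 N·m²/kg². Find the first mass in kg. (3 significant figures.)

1.70×10^5 kg

Solving F = G·m₁·m₂/r² for m₁: m₁ = F·r²/(G·m₂).
F = 0.00646 N; m₂ = 1.40×10^7 t = 1.400×10^10 kg; r = 3.08 mi = 4957 m; G = 6.674×10^-11 N·m²/kg².
m₁ = 1.699×10^5 kg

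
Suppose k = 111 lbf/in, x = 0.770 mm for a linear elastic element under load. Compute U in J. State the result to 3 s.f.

0.00576 J

U is given directly by: U = ½kx².
k = 111 lbf/in = 19439 N/m; x = 0.770 mm = 7.700×10^-4 m.
U = 0.005763 J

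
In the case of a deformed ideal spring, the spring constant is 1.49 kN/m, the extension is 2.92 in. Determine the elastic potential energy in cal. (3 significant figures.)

U is given directly by: U = ½kx².
k = 1.49 kN/m = 1490 N/m; x = 2.92 in = 0.07417 m.
U = 4.098 J
4.098 J × (1 cal / 4.184 J) = 0.9795 cal

0.979 cal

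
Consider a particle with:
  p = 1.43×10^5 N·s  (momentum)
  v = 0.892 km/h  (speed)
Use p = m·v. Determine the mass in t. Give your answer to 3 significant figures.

577 t

Rearranging p = m·v for m: m = p/v.
p = 1.43×10^5 N·s = 1.430×10^5 kg·m/s; v = 0.892 km/h = 0.2478 m/s.
m = 5.771×10^5 kg
5.771×10^5 kg × (1 t / 1000 kg) = 577.1 t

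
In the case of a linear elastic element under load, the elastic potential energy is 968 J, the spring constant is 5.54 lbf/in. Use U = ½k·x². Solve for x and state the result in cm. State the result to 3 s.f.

Solving U = ½k·x² for x: x = √(2U/k).
U = 968 J; k = 5.54 lbf/in = 970.2 N/m.
x = 1.413 m
1.413 m × (1 cm / 0.01000 m) = 141.3 cm

141 cm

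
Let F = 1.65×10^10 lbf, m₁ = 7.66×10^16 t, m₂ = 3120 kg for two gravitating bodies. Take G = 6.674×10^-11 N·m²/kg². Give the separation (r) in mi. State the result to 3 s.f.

From Newton's law of gravitation: r = √(G·m₁m₂/F).
F = 1.65×10^10 lbf = 7.340×10^10 N; m₁ = 7.66×10^16 t = 7.660×10^19 kg; m₂ = 3120 kg; G = 6.674×10^-11 N·m²/kg².
r = 14.74 m
14.74 m × (1 mi / 1609 m) = 0.009160 mi

0.00916 mi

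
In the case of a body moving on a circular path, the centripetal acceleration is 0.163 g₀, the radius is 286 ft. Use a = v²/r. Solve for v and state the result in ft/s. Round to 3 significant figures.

38.7 ft/s

Solving a = v²/r for v: v = √(a·r).
a = 0.163 g₀ = 1.598 m/s²; r = 286 ft = 87.17 m.
v = 11.80 m/s
11.80 m/s × (1 ft/s / 0.3048 m/s) = 38.73 ft/s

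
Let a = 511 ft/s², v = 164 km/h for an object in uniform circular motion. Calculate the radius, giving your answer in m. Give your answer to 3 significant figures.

Solving a = v²/r for r: r = v²/a.
a = 511 ft/s² = 155.8 m/s²; v = 164 km/h = 45.56 m/s.
r = 13.32 m

13.3 m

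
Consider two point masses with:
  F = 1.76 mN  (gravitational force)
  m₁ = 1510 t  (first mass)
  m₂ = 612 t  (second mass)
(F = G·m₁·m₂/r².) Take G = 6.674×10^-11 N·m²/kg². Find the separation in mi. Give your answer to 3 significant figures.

0.116 mi

Rearranging: r = √(G·m₁m₂/F).
F = 1.76 mN = 0.001760 N; m₁ = 1510 t = 1.510×10^6 kg; m₂ = 612 t = 6.120×10^5 kg; G = 6.674×10^-11 N·m²/kg².
r = 187.2 m
187.2 m × (1 mi / 1609 m) = 0.1163 mi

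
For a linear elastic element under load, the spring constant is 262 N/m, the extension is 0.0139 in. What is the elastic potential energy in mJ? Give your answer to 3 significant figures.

0.0163 mJ

U is given directly by: U = ½kx².
k = 262 N/m; x = 0.0139 in = 3.531×10^-4 m.
U = 1.633×10^-5 J
1.633×10^-5 J × (1 mJ / 0.001000 J) = 0.01633 mJ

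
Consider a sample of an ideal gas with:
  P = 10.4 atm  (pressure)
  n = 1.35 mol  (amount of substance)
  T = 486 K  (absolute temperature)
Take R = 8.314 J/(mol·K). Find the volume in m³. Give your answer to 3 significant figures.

Solving PV = nRT for V: V = nRT/P.
P = 10.4 atm = 1.054×10^6 Pa; n = 1.35 mol; T = 486 K; R = 8.314 J/(mol·K).
V = 0.005176 m³

0.00518 m³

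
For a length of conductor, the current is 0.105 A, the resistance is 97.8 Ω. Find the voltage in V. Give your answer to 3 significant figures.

From Ohm's law: V = IR.
I = 0.105 A; R = 97.8 Ω.
V = 10.27 V

10.3 V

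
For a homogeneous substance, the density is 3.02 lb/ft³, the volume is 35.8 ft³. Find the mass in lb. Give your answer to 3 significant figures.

Rearranging: m = ρV.
ρ = 3.02 lb/ft³ = 48.38 kg/m³; V = 35.8 ft³ = 1.014 m³.
m = 49.04 kg
49.04 kg × (1 lb / 0.4536 kg) = 108.1 lb

108 lb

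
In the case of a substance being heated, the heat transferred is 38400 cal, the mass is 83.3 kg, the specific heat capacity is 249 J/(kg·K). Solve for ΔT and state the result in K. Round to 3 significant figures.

Rearranging: ΔT = Q/(m·c).
Q = 38400 cal = 1.607×10^5 J; m = 83.3 kg; c = 249 J/(kg·K).
ΔT = 7.746 K

7.75 K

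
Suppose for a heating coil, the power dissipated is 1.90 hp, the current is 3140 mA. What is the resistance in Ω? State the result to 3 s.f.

144 Ω

Rearranging: R = P/I².
P = 1.90 hp = 1417 W; I = 3140 mA = 3.140 A.
R = 143.7 Ω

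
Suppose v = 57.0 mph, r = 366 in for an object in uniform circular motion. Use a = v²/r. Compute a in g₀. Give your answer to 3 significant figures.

a is given directly by: a = v²/r.
v = 57.0 mph = 25.48 m/s; r = 366 in = 9.296 m.
a = 69.84 m/s²
69.84 m/s² × (1 g₀ / 9.807 m/s²) = 7.122 g₀

7.12 g₀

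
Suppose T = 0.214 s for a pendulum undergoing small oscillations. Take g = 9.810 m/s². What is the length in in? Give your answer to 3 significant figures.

Solving T = 2π√(L/g) for L: L = g·(T/2π)².
T = 0.214 s; g = 9.810 m/s².
L = 0.01138 m
0.01138 m × (1 in / 0.02540 m) = 0.4480 in

0.448 in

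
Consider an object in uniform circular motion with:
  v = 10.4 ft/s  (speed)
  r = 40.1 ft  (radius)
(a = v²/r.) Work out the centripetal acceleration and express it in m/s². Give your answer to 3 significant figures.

a is given directly by: a = v²/r.
v = 10.4 ft/s = 3.170 m/s; r = 40.1 ft = 12.22 m.
a = 0.8221 m/s²

0.822 m/s²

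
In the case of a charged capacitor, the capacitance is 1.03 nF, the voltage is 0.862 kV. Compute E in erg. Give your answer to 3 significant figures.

E is given directly by: E = ½CV².
C = 1.03 nF = 1.030×10^-9 F; V = 0.862 kV = 862.0 V.
E = 3.827×10^-4 J
3.827×10^-4 J × (1 erg / 1.000×10^-7 J) = 3827 erg

3830 erg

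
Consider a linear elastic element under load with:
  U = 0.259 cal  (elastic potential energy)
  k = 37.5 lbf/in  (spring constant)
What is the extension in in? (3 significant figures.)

0.715 in

Rearranging U = ½k·x² for x: x = √(2U/k).
U = 0.259 cal = 1.084 J; k = 37.5 lbf/in = 6567 N/m.
x = 0.01817 m
0.01817 m × (1 in / 0.02540 m) = 0.7152 in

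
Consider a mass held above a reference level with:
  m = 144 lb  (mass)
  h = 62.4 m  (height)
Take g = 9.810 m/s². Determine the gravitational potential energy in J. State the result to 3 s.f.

Directly: PE = mgh.
m = 144 lb = 65.32 kg; h = 62.4 m; g = 9.810 m/s².
PE = 39984 J

40000 J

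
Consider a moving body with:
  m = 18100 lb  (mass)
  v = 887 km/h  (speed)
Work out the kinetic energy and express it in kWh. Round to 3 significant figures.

Directly: KE = ½mv².
m = 18100 lb = 8210 kg; v = 887 km/h = 246.4 m/s.
KE = 2.492×10^8 J
2.492×10^8 J × (1 kWh / 3.600×10^6 J) = 69.22 kWh

69.2 kWh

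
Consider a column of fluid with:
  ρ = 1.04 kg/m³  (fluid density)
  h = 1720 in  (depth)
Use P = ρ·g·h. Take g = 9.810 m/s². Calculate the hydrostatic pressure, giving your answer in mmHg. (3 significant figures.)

Directly: P = ρgh.
ρ = 1.04 kg/m³; h = 1720 in = 43.69 m; g = 9.810 m/s².
P = 445.7 Pa  (the unit combination reduces to kg/(m·s²) = Pa)
445.7 Pa × (1 mmHg / 133.3 Pa) = 3.343 mmHg

3.34 mmHg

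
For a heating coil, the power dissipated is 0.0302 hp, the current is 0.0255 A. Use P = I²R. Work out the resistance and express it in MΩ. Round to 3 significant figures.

0.0346 MΩ

Solving P = I²R for R: R = P/I².
P = 0.0302 hp = 22.52 W; I = 0.0255 A.
R = 34633 Ω
34633 Ω × (1 MΩ / 1.000×10^6 Ω) = 0.03463 MΩ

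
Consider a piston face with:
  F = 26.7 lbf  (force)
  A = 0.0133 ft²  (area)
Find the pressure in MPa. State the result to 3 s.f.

0.0961 MPa

Directly: P = F/A.
F = 26.7 lbf = 118.8 N; A = 0.0133 ft² = 0.001236 m².
P = 96121 Pa  (the unit combination reduces to kg/(m·s²) = Pa)
96121 Pa × (1 MPa / 1.000×10^6 Pa) = 0.09612 MPa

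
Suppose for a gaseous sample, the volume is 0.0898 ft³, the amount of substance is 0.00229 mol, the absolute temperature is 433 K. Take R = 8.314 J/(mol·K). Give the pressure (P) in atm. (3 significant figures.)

0.0320 atm

From the ideal-gas law: P = nRT/V.
V = 0.0898 ft³ = 0.002543 m³; n = 0.00229 mol; T = 433 K; R = 8.314 J/(mol·K).
P = 3242 Pa  (the unit combination reduces to kg/(m·s²) = Pa)
3242 Pa × (1 atm / 1.013×10^5 Pa) = 0.03200 atm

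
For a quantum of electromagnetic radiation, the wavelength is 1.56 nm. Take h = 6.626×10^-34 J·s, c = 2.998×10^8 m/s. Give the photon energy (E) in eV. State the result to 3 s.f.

Directly: E = hc/λ.
λ = 1.56 nm = 1.560×10^-9 m; h = 6.626×10^-34 J·s; c = 2.998×10^8 m/s.
E = 1.273×10^-16 J  (the unit combination reduces to kg·m²/s² = J)
1.273×10^-16 J × (1 eV / 1.602×10^-19 J) = 794.8 eV

795 eV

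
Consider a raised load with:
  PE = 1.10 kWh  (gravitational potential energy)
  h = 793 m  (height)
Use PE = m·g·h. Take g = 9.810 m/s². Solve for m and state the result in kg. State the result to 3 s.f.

509 kg

Solving PE = m·g·h for m: m = PE/(g·h).
PE = 1.10 kWh = 3.960×10^6 J; h = 793 m; g = 9.810 m/s².
m = 509.0 kg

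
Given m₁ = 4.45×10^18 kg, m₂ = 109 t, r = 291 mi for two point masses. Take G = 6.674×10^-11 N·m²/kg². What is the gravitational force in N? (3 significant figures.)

148 N

F is given directly by: F = Gm₁m₂/r².
m₁ = 4.45×10^18 kg; m₂ = 109 t = 1.090×10^5 kg; r = 291 mi = 4.683×10^5 m; G = 6.674×10^-11 N·m²/kg².
F = 147.6 N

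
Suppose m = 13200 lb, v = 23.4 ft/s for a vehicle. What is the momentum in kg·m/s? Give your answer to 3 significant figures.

p is given directly by: p = mv.
m = 13200 lb = 5987 kg; v = 23.4 ft/s = 7.132 m/s.
p = 42704 kg·m/s

42700 kg·m/s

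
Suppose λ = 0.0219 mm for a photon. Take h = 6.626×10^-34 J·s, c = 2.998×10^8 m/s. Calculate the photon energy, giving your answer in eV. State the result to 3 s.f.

0.0566 eV

Directly: E = hc/λ.
λ = 0.0219 mm = 2.190×10^-5 m; h = 6.626×10^-34 J·s; c = 2.998×10^8 m/s.
E = 9.071×10^-21 J
9.071×10^-21 J × (1 eV / 1.602×10^-19 J) = 0.05661 eV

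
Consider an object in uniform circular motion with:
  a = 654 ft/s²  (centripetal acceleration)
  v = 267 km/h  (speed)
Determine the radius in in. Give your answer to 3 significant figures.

1090 in

Rearranging: r = v²/a.
a = 654 ft/s² = 199.3 m/s²; v = 267 km/h = 74.17 m/s.
r = 27.59 m
27.59 m × (1 in / 0.02540 m) = 1086 in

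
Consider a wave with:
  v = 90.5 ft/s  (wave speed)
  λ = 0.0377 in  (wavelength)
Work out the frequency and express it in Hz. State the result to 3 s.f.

Rearranging: f = v/λ.
v = 90.5 ft/s = 27.58 m/s; λ = 0.0377 in = 9.576×10^-4 m.
f = 28806 Hz

28800 Hz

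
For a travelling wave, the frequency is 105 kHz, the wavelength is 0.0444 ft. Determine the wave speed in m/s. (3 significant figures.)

1420 m/s

v is given directly by: v = fλ.
f = 105 kHz = 1.050×10^5 Hz; λ = 0.0444 ft = 0.01353 m.
v = 1421 m/s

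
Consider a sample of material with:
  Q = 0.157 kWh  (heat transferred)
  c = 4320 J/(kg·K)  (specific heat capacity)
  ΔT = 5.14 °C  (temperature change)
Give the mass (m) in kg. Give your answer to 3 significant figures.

25.5 kg

Rearranging: m = Q/(c·ΔT).
Q = 0.157 kWh = 5.652×10^5 J; c = 4320 J/(kg·K); ΔT = 5.14 °C = 5.140 K.
m = 25.45 kg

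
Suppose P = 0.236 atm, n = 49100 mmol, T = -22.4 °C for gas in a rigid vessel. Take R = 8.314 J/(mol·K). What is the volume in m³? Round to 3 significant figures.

From the ideal-gas law: V = nRT/P.
P = 0.236 atm = 23913 Pa; n = 49100 mmol = 49.10 mol; T = -22.4 °C = 250.7 K; R = 8.314 J/(mol·K).
V = 4.281 m³

4.28 m³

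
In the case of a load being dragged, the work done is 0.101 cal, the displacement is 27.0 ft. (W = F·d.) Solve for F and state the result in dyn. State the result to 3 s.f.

5130 dyn

Rearranging W = F·d for F: F = W/d.
W = 0.101 cal = 0.4226 J; d = 27.0 ft = 8.230 m.
F = 0.05135 N
0.05135 N × (1 dyn / 1.000×10^-5 N) = 5135 dyn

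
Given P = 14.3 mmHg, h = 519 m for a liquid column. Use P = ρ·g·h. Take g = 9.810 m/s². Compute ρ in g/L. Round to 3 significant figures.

Rearranging P = ρ·g·h for ρ: ρ = P/(g·h).
P = 14.3 mmHg = 1907 Pa; h = 519 m; g = 9.810 m/s².
ρ = 0.3745 kg/m³
Since 1 g/L = 1 kg/m³, 0.3745 g/L.

0.374 g/L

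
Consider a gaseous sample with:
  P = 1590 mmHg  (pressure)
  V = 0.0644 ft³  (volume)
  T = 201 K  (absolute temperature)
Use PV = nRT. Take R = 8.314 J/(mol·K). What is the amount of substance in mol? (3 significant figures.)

0.231 mol

From the ideal-gas law: n = PV/(RT).
P = 1590 mmHg = 2.120×10^5 Pa; V = 0.0644 ft³ = 0.001824 m³; T = 201 K; R = 8.314 J/(mol·K).
n = 0.2313 mol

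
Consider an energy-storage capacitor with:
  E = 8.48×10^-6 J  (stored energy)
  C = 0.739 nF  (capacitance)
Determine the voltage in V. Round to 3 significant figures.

151 V

Solving E = ½C·V² for V: V = √(2E/C).
E = 8.48×10^-6 J; C = 0.739 nF = 7.390×10^-10 F.
V = 151.5 V  (the unit combination reduces to kg·m²/(A·s³) = V)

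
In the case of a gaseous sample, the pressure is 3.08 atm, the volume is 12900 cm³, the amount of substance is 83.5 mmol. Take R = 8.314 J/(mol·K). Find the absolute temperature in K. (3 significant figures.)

5800 K

Solving PV = nRT for T: T = PV/(nR).
P = 3.08 atm = 3.121×10^5 Pa; V = 12900 cm³ = 0.01290 m³; n = 83.5 mmol = 0.08350 mol; R = 8.314 J/(mol·K).
T = 5799 K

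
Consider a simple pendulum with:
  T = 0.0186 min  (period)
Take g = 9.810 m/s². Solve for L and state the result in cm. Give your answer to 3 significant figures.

Rearranging: L = g·(T/2π)².
T = 0.0186 min = 1.116 s; g = 9.810 m/s².
L = 0.3095 m
0.3095 m × (1 cm / 0.01000 m) = 30.95 cm

30.9 cm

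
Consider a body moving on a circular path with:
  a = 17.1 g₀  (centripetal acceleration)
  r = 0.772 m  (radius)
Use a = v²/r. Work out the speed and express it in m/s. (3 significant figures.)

Rearranging a = v²/r for v: v = √(a·r).
a = 17.1 g₀ = 167.7 m/s²; r = 0.772 m.
v = 11.38 m/s

11.4 m/s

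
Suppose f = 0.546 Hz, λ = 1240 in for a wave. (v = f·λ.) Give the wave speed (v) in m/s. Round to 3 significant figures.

Directly: v = fλ.
f = 0.546 Hz; λ = 1240 in = 31.50 m.
v = 17.20 m/s

17.2 m/s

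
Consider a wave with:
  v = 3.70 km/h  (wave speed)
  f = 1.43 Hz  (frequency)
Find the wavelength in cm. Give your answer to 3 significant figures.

Rearranging v = f·λ for λ: λ = v/f.
v = 3.70 km/h = 1.028 m/s; f = 1.43 Hz.
λ = 0.7187 m
0.7187 m × (1 cm / 0.01000 m) = 71.87 cm

71.9 cm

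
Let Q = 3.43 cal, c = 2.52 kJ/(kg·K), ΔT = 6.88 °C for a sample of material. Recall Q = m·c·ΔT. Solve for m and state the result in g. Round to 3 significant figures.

0.828 g

Solving Q = m·c·ΔT for m: m = Q/(c·ΔT).
Q = 3.43 cal = 14.35 J; c = 2.52 kJ/(kg·K) = 2520 J/(kg·K); ΔT = 6.88 °C = 6.880 K.
m = 8.277×10^-4 kg
8.277×10^-4 kg × (1 g / 0.001000 kg) = 0.8277 g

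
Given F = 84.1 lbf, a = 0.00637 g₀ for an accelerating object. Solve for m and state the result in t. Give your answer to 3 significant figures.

Solving F = m·a for m: m = F/a.
F = 84.1 lbf = 374.1 N; a = 0.00637 g₀ = 0.06247 m/s².
m = 5989 kg
5989 kg × (1 t / 1000 kg) = 5.989 t

5.99 t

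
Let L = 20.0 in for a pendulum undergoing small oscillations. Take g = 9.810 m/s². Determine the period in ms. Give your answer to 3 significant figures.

Directly: T = 2π√(L/g).
L = 20.0 in = 0.5080 m; g = 9.810 m/s².
T = 1.430 s
1.430 s × (1 ms / 0.001000 s) = 1430 ms

1430 ms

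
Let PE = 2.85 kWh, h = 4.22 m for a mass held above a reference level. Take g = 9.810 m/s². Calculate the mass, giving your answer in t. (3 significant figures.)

248 t

Rearranging PE = m·g·h for m: m = PE/(g·h).
PE = 2.85 kWh = 1.026×10^7 J; h = 4.22 m; g = 9.810 m/s².
m = 2.478×10^5 kg
2.478×10^5 kg × (1 t / 1000 kg) = 247.8 t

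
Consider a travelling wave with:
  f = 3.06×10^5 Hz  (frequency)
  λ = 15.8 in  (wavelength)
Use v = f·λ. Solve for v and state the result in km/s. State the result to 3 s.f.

v is given directly by: v = fλ.
f = 3.06×10^5 Hz; λ = 15.8 in = 0.4013 m.
v = 1.228×10^5 m/s
1.228×10^5 m/s × (1 km/s / 1000 m/s) = 122.8 km/s

123 km/s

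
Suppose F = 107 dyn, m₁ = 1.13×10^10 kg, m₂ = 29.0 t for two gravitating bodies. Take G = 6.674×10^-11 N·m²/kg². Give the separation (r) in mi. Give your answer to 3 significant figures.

2.81 mi

Rearranging F = G·m₁·m₂/r² for r: r = √(G·m₁m₂/F).
F = 107 dyn = 0.001070 N; m₁ = 1.13×10^10 kg; m₂ = 29.0 t = 29000 kg; G = 6.674×10^-11 N·m²/kg².
r = 4521 m
4521 m × (1 mi / 1609 m) = 2.809 mi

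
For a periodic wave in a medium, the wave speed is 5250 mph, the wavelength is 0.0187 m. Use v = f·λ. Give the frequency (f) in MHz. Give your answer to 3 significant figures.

Rearranging: f = v/λ.
v = 5250 mph = 2347 m/s; λ = 0.0187 m.
f = 1.255×10^5 Hz
1.255×10^5 Hz × (1 MHz / 1.000×10^6 Hz) = 0.1255 MHz

0.126 MHz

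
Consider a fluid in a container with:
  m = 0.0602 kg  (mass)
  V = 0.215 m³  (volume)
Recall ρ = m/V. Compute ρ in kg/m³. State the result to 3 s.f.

0.280 kg/m³

Directly: ρ = m/V.
m = 0.0602 kg; V = 0.215 m³.
ρ = 0.2800 kg/m³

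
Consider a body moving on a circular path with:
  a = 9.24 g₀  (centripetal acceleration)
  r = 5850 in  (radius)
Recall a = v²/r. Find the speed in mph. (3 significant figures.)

260 mph

Rearranging: v = √(a·r).
a = 9.24 g₀ = 90.61 m/s²; r = 5850 in = 148.6 m.
v = 116.0 m/s
116.0 m/s × (1 mph / 0.4470 m/s) = 259.6 mph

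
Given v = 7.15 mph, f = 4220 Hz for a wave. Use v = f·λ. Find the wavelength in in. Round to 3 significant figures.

Rearranging v = f·λ for λ: λ = v/f.
v = 7.15 mph = 3.196 m/s; f = 4220 Hz.
λ = 7.574×10^-4 m
7.574×10^-4 m × (1 in / 0.02540 m) = 0.02982 in

0.0298 in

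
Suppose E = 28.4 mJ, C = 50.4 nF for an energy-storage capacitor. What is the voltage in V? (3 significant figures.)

Rearranging E = ½C·V² for V: V = √(2E/C).
E = 28.4 mJ = 0.02840 J; C = 50.4 nF = 5.040×10^-8 F.
V = 1062 V

1060 V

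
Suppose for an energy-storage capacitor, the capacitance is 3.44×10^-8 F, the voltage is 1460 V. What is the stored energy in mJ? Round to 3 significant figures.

36.7 mJ

E is given directly by: E = ½CV².
C = 3.44×10^-8 F; V = 1460 V.
E = 0.03666 J  (the unit combination reduces to kg·m²/s² = J)
0.03666 J × (1 mJ / 0.001000 J) = 36.66 mJ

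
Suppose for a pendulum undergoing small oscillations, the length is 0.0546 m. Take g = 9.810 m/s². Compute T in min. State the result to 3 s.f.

Directly: T = 2π√(L/g).
L = 0.0546 m; g = 9.810 m/s².
T = 0.4688 s
0.4688 s × (1 min / 60.00 s) = 0.007813 min

0.00781 min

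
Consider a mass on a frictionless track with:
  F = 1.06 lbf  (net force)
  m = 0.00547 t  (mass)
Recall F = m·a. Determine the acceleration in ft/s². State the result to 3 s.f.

From Newton's second law: a = F/m.
F = 1.06 lbf = 4.715 N; m = 0.00547 t = 5.470 kg.
a = 0.8620 m/s²
0.8620 m/s² × (1 ft/s² / 0.3048 m/s²) = 2.828 ft/s²

2.83 ft/s²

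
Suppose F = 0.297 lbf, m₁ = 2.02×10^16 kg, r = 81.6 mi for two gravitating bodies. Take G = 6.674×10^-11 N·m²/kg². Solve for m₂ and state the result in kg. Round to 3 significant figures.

16900 kg

Solving F = G·m₁·m₂/r² for m₂: m₂ = F·r²/(G·m₁).
F = 0.297 lbf = 1.321 N; m₁ = 2.02×10^16 kg; r = 81.6 mi = 1.313×10^5 m; G = 6.674×10^-11 N·m²/kg².
m₂ = 16900 kg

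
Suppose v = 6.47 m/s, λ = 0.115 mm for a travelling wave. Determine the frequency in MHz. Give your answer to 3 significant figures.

Rearranging v = f·λ for f: f = v/λ.
v = 6.47 m/s; λ = 0.115 mm = 1.150×10^-4 m.
f = 56261 Hz
56261 Hz × (1 MHz / 1.000×10^6 Hz) = 0.05626 MHz

0.0563 MHz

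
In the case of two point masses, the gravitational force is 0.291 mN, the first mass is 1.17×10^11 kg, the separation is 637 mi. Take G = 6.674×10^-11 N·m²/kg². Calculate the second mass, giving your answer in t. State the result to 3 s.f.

From Newton's law of gravitation: m₂ = F·r²/(G·m₁).
F = 0.291 mN = 2.910×10^-4 N; m₁ = 1.17×10^11 kg; r = 637 mi = 1.025×10^6 m; G = 6.674×10^-11 N·m²/kg².
m₂ = 3.916×10^7 kg
3.916×10^7 kg × (1 t / 1000 kg) = 39165 t

39200 t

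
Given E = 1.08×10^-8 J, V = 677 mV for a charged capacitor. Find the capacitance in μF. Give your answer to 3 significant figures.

0.0471 μF

Rearranging: C = 2E/V².
E = 1.08×10^-8 J; V = 677 mV = 0.6770 V.
C = 4.713×10^-8 F
4.713×10^-8 F × (1 μF / 1.000×10^-6 F) = 0.04713 μF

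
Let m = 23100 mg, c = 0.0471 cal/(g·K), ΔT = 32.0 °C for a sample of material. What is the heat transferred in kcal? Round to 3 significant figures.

0.0348 kcal

Directly: Q = mcΔT.
m = 23100 mg = 0.02310 kg; c = 0.0471 cal/(g·K) = 197.1 J/(kg·K); ΔT = 32.0 °C = 32.00 K.
Q = 145.7 J
145.7 J × (1 kcal / 4184 J) = 0.03482 kcal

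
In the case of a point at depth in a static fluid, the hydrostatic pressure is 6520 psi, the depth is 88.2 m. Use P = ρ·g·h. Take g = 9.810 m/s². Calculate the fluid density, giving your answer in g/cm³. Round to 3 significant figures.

52.0 g/cm³

Solving P = ρ·g·h for ρ: ρ = P/(g·h).
P = 6520 psi = 4.495×10^7 Pa; h = 88.2 m; g = 9.810 m/s².
ρ = 51955 kg/m³
51955 kg/m³ × (1 g/cm³ / 1000 kg/m³) = 51.96 g/cm³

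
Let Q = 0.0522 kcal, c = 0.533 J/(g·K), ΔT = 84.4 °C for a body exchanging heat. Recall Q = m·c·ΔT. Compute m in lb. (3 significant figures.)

Rearranging Q = m·c·ΔT for m: m = Q/(c·ΔT).
Q = 0.0522 kcal = 218.4 J; c = 0.533 J/(g·K) = 533.0 J/(kg·K); ΔT = 84.4 °C = 84.40 K.
m = 0.004855 kg
0.004855 kg × (1 lb / 0.4536 kg) = 0.01070 lb

0.0107 lb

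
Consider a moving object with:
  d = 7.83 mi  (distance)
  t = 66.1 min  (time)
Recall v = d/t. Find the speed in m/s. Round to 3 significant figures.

Directly: v = d/t.
d = 7.83 mi = 12601 m; t = 66.1 min = 3966 s.
v = 3.177 m/s

3.18 m/s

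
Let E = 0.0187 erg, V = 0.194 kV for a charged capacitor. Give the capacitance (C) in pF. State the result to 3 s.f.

0.0994 pF

Rearranging E = ½C·V² for C: C = 2E/V².
E = 0.0187 erg = 1.870×10^-9 J; V = 0.194 kV = 194.0 V.
C = 9.937×10^-14 F
9.937×10^-14 F × (1 pF / 1.000×10^-12 F) = 0.09937 pF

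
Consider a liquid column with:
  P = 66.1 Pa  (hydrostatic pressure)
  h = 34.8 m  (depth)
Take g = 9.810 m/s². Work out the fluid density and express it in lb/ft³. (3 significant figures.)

Solving P = ρ·g·h for ρ: ρ = P/(g·h).
P = 66.1 Pa; h = 34.8 m; g = 9.810 m/s².
ρ = 0.1936 kg/m³
0.1936 kg/m³ × (1 lb/ft³ / 16.02 kg/m³) = 0.01209 lb/ft³

0.0121 lb/ft³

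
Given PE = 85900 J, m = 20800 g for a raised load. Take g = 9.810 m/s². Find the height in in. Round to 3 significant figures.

16600 in

Solving PE = m·g·h for h: h = PE/(m·g).
PE = 85900 J; m = 20800 g = 20.80 kg; g = 9.810 m/s².
h = 421.0 m
421.0 m × (1 in / 0.02540 m) = 16574 in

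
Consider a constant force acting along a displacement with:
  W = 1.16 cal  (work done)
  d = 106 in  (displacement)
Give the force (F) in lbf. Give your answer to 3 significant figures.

Solving W = F·d for F: F = W/d.
W = 1.16 cal = 4.853 J; d = 106 in = 2.692 m.
F = 1.803 N
1.803 N × (1 lbf / 4.448 N) = 0.4053 lbf

0.405 lbf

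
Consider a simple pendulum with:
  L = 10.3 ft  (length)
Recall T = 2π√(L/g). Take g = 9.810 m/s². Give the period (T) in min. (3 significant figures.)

T is given directly by: T = 2π√(L/g).
L = 10.3 ft = 3.139 m; g = 9.810 m/s².
T = 3.554 s
3.554 s × (1 min / 60.00 s) = 0.05924 min

0.0592 min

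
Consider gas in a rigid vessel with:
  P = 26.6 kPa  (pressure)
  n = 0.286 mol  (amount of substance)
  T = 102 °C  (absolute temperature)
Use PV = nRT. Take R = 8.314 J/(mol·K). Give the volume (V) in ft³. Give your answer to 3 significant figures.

From the ideal-gas law: V = nRT/P.
P = 26.6 kPa = 26600 Pa; n = 0.286 mol; T = 102 °C = 375.1 K; R = 8.314 J/(mol·K).
V = 0.03354 m³
0.03354 m³ × (1 ft³ / 0.02832 m³) = 1.184 ft³

1.18 ft³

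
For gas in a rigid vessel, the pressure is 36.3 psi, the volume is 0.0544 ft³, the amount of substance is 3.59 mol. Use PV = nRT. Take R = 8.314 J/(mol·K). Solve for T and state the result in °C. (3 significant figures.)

-260 °C

From the ideal-gas law: T = PV/(nR).
P = 36.3 psi = 2.503×10^5 Pa; V = 0.0544 ft³ = 0.001540 m³; n = 3.59 mol; R = 8.314 J/(mol·K).
T = 12.92 K
12.92 K − 273.15 = -260.2 °C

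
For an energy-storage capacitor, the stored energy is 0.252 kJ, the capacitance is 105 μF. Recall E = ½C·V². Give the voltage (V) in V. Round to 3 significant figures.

2190 V

Rearranging E = ½C·V² for V: V = √(2E/C).
E = 0.252 kJ = 252.0 J; C = 105 μF = 1.050×10^-4 F.
V = 2191 V  (the unit combination reduces to kg·m²/(A·s³) = V)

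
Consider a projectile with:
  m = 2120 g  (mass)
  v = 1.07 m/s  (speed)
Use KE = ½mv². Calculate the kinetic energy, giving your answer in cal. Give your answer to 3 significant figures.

0.290 cal

Directly: KE = ½mv².
m = 2120 g = 2.120 kg; v = 1.07 m/s.
KE = 1.214 J  (the unit combination reduces to kg·m²/s² = J)
1.214 J × (1 cal / 4.184 J) = 0.2901 cal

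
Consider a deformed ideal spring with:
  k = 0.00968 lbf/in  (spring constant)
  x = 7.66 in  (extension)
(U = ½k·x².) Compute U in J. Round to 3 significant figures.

Directly: U = ½kx².
k = 0.00968 lbf/in = 1.695 N/m; x = 7.66 in = 0.1946 m.
U = 0.03209 J  (the unit combination reduces to kg·m²/s² = J)

0.0321 J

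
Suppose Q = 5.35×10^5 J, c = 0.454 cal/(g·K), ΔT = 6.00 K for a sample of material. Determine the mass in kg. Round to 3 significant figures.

46.9 kg

Rearranging: m = Q/(c·ΔT).
Q = 5.35×10^5 J; c = 0.454 cal/(g·K) = 1900 J/(kg·K); ΔT = 6.00 K.
m = 46.94 kg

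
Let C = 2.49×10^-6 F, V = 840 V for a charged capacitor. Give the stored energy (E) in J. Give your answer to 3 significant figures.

E is given directly by: E = ½CV².
C = 2.49×10^-6 F; V = 840 V.
E = 0.8785 J

0.878 J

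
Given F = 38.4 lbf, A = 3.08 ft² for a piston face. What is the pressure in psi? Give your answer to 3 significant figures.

0.0866 psi

P is given directly by: P = F/A.
F = 38.4 lbf = 170.8 N; A = 3.08 ft² = 0.2861 m².
P = 596.9 Pa
596.9 Pa × (1 psi / 6895 Pa) = 0.08658 psi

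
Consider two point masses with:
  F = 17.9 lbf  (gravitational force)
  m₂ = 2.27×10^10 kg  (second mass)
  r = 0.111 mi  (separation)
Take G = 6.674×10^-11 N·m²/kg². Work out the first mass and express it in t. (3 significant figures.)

Solving F = G·m₁·m₂/r² for m₁: m₁ = F·r²/(G·m₂).
F = 17.9 lbf = 79.62 N; m₂ = 2.27×10^10 kg; r = 0.111 mi = 178.6 m; G = 6.674×10^-11 N·m²/kg².
m₁ = 1.677×10^6 kg
1.677×10^6 kg × (1 t / 1000 kg) = 1677 t

1680 t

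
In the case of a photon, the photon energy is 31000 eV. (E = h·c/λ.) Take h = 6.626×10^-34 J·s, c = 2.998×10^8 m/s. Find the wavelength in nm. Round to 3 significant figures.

0.0400 nm

Rearranging E = h·c/λ for λ: λ = hc/E.
E = 31000 eV = 4.967×10^-15 J; h = 6.626×10^-34 J·s; c = 2.998×10^8 m/s.
λ = 4.000×10^-11 m
4.000×10^-11 m × (1 nm / 1.000×10^-9 m) = 0.04000 nm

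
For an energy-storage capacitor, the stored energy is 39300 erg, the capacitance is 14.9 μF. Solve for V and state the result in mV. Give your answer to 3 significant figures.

23000 mV

Solving E = ½C·V² for V: V = √(2E/C).
E = 39300 erg = 0.003930 J; C = 14.9 μF = 1.490×10^-5 F.
V = 22.97 V
22.97 V × (1 mV / 0.001000 V) = 22968 mV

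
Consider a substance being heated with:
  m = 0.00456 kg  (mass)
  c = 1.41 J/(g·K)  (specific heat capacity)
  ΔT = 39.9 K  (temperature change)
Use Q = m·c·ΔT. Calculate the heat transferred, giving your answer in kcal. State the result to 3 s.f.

Q is given directly by: Q = mcΔT.
m = 0.00456 kg; c = 1.41 J/(g·K) = 1410 J/(kg·K); ΔT = 39.9 K.
Q = 256.5 J
256.5 J × (1 kcal / 4184 J) = 0.06131 kcal

0.0613 kcal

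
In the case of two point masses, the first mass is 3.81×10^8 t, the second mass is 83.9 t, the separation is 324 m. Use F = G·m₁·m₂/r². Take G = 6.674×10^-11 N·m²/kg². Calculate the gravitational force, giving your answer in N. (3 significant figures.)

20.3 N

F is given directly by: F = Gm₁m₂/r².
m₁ = 3.81×10^8 t = 3.810×10^11 kg; m₂ = 83.9 t = 83900 kg; r = 324 m; G = 6.674×10^-11 N·m²/kg².
F = 20.32 N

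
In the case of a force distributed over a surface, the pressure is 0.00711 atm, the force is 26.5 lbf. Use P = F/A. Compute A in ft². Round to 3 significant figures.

Rearranging P = F/A for A: A = F/P.
P = 0.00711 atm = 720.4 Pa; F = 26.5 lbf = 117.9 N.
A = 0.1636 m²
0.1636 m² × (1 ft² / 0.09290 m²) = 1.761 ft²

1.76 ft²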